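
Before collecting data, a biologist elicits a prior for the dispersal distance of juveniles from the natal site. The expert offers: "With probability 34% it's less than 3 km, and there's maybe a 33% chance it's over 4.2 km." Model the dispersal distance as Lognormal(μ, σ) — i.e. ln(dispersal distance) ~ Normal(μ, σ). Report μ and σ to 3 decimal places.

If T ~ Lognormal(μ,σ) then ln T ~ Normal(μ,σ), so the p-quantile of ln T is μ + z_p·σ.
ln(3) = 1.099 and ln(4.2) = 1.435; z_{0.34} = -0.4125, z_{0.67} = 0.4399.
σ = (1.435 − 1.099)/(0.4399 − (-0.4125)) = 0.395.
μ = 1.099 − (-0.4125)·0.395 = 1.261.

μ ≈ 1.261, σ ≈ 0.395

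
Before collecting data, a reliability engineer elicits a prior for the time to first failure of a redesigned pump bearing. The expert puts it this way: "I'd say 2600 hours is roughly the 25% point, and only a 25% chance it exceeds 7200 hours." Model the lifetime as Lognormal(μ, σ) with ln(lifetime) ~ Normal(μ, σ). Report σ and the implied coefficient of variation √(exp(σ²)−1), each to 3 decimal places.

σ ≈ 0.755, CV ≈ 0.877

If T ~ Lognormal(μ,σ) then ln T ~ Normal(μ,σ), so the p-quantile of ln T is μ + z_p·σ.
ln(2600) = 7.863 and ln(7200) = 8.882; z_{0.25} = -0.6745, z_{0.75} = 0.6745.
σ = (8.882 − 7.863)/(0.6745 − (-0.6745)) = 0.755.
μ = 7.863 − (-0.6745)·0.755 = 8.373.
CV = √(exp(σ²)−1) = √(exp(0.5701)−1) = 0.877.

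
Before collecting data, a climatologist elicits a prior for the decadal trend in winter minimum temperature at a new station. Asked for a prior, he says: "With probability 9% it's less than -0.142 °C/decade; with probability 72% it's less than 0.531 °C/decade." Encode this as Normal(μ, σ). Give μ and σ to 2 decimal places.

μ = 0.33, σ = 0.35

The p-quantile of Normal(μ,σ) is μ + z_p·σ, with z_{0.09} = -1.341 and z_{0.72} = 0.5828.
Eliminate σ: μ = (z₂·x₁ − z₁·x₂)/(z₂ − z₁) = (0.5828·-0.142 − (-1.341)·0.531)/1.924 = 0.33.
Then σ = (x₂ − x₁)/(z₂ − z₁) = (0.531 − -0.142)/1.924 = 0.35.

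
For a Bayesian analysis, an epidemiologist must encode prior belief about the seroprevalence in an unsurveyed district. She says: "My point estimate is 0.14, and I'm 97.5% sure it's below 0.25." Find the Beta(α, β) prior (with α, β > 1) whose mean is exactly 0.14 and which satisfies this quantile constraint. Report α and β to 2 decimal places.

α ≈ 6.73, β ≈ 41.36

With mean 0.14 fixed, write α = 0.14s, β = 0.86s where s = α+β.
Need P(θ < 0.25) = 0.975 under Beta(0.14s, 0.86s). Normal approximation: (q−m)/√(m(1−m)/s) ≈ z_{0.975} = 1.96, so s ≈ 0.14·0.86·(1.96)²/(0.25−0.14)² = 38.2.
At s = 38.2: P(θ<0.25) ≈ 0.961. Adjusting to match 0.975 gives s ≈ 48.09.
So α = 0.14·48.09 ≈ 6.73, β = 0.86·48.09 ≈ 41.36.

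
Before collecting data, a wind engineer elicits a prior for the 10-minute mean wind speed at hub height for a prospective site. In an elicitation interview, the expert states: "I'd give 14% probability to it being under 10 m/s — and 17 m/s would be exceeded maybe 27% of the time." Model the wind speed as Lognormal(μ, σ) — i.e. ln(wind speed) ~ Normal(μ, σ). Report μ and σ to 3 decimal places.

μ ≈ 2.641, σ ≈ 0.313

If T ~ Lognormal(μ,σ) then ln T ~ Normal(μ,σ), so the p-quantile of ln T is μ + z_p·σ.
ln(10) = 2.303 and ln(17) = 2.833; z_{0.14} = -1.08, z_{0.73} = 0.6128.
σ = (2.833 − 2.303)/(0.6128 − (-1.08)) = 0.313.
μ = 2.303 − (-1.08)·0.313 = 2.641.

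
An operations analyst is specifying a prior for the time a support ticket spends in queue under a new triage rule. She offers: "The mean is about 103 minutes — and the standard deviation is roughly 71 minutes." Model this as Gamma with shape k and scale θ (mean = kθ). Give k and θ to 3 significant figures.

For Gamma(k, scale θ): mean = kθ, variance = kθ², so CV = 1/√k.
CV = SD/mean = 71/103 = 0.6893, hence k = 1/CV² = 2.1.
Then θ = mean/k = 103/2.1 = 48.9.

k ≈ 2.1, θ ≈ 48.9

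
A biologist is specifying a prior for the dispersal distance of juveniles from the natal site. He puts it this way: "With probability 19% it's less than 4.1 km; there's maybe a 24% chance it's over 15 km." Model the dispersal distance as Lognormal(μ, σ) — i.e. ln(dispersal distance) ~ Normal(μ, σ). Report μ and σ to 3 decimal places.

μ ≈ 2.130, σ ≈ 0.819

If T ~ Lognormal(μ,σ) then ln T ~ Normal(μ,σ), so the p-quantile of ln T is μ + z_p·σ.
ln(4.1) = 1.411 and ln(15) = 2.708; z_{0.19} = -0.8779, z_{0.76} = 0.7063.
σ = (2.708 − 1.411)/(0.7063 − (-0.8779)) = 0.819.
μ = 1.411 − (-0.8779)·0.819 = 2.130.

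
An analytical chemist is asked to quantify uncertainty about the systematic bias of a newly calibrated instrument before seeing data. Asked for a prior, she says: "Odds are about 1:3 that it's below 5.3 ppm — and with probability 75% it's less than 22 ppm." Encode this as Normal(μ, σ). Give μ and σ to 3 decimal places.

μ = 13.650, σ = 12.380

For Normal(μ,σ), the p-quantile is μ + z_p·σ. Here z_{0.25} = -0.6745, z_{0.75} = 0.6745.
So 5.3 = μ − 0.6745σ and 22 = μ + 0.6745σ.
Subtracting: σ = (22 − 5.3)/(0.6745 − (-0.6745)) = 12.380.
Then μ = 5.3 − (-0.6745)·12.380 = 13.650.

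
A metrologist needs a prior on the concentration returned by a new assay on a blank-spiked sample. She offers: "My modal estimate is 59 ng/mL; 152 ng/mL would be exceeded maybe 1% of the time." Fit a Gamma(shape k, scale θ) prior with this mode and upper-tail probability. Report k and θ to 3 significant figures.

k ≈ 6.21, θ ≈ 11.3

Gamma(k,θ) with k>1 has mode (k−1)θ, so θ = 59/(k−1).
Need P(X < 152) = 0.99 with θ tied to k this way. Start at k = 2, θ = 59: P(X<152) ≈ 0.728.
Too low — raise k to concentrate. Iterating converges to k ≈ 6.21.
Then θ = 59/(6.21−1) ≈ 11.3.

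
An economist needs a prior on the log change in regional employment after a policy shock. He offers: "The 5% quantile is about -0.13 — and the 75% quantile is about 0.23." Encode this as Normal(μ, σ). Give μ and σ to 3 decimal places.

For Normal(μ,σ), the p-quantile is μ + z_p·σ. Here z_{0.05} = -1.645, z_{0.75} = 0.6745.
So -0.13 = μ − 1.645σ and 0.23 = μ + 0.6745σ.
Subtracting: σ = (0.23 − -0.13)/(0.6745 − (-1.645)) = 0.155.
Then μ = -0.13 − (-1.645)·0.155 = 0.125.

μ = 0.125, σ = 0.155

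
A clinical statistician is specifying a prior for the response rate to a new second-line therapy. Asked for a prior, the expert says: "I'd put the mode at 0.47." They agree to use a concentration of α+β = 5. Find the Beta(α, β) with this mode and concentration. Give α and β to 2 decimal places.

For α,β > 1 the Beta mode is (α−1)/(α+β−2). With α+β = 5, the mode is (α−1)/3.
Set (α−1)/3 = 0.47 → α = 1 + 0.47·3 = 2.41.
β = 5 − α = 2.59.

α = 2.41, β = 2.59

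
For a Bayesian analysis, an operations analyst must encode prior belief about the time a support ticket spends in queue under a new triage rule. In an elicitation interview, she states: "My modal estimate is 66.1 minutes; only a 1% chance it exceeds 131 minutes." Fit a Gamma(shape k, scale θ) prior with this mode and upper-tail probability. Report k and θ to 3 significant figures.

Gamma(k,θ) with k>1 has mode (k−1)θ, so θ = 66.1/(k−1).
Need P(X < 131) = 0.99 with θ tied to k this way. Start at k = 2, θ = 66.1: P(X<131) ≈ 0.589.
Too low — raise k to concentrate. Iterating converges to k ≈ 11.5.
Then θ = 66.1/(11.5−1) ≈ 6.29.

k ≈ 11.5, θ ≈ 6.29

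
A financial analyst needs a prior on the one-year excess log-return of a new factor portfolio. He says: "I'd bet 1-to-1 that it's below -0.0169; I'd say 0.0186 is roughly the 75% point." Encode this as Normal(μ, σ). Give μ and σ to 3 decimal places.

μ = -0.017, σ = 0.053

For Normal(μ,σ), the p-quantile is μ + z_p·σ. Here z_{0.5} = 0, z_{0.75} = 0.6745.
So -0.0169 = μ + 0σ and 0.0186 = μ + 0.6745σ.
Subtracting: σ = (0.0186 − -0.0169)/(0.6745 − (0)) = 0.053.
Then μ = -0.0169 − (0)·0.053 = -0.017.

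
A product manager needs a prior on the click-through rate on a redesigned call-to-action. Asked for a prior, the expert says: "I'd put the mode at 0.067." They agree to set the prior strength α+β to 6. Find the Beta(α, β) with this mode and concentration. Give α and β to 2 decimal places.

α = 1.27, β = 4.73

For α,β > 1 the Beta mode is (α−1)/(α+β−2). With α+β = 6, the mode is (α−1)/4.
Set (α−1)/4 = 0.067 → α = 1 + 0.067·4 = 1.27.
β = 6 − α = 4.73.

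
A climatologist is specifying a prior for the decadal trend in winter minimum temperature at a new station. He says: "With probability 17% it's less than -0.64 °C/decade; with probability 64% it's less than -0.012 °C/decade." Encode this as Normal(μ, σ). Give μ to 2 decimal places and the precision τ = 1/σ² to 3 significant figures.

For Normal(μ,σ), the p-quantile is μ + z_p·σ. Here z_{0.17} = -0.9542, z_{0.64} = 0.3585.
So -0.64 = μ − 0.9542σ and -0.012 = μ + 0.3585σ.
Subtracting: σ = (-0.012 − -0.64)/(0.3585 − (-0.9542)) = 0.48.
Then μ = -0.64 − (-0.9542)·0.48 = -0.18.
Precision τ = 1/σ² = 1/0.4784² = 4.37.

μ = -0.18, τ = 4.37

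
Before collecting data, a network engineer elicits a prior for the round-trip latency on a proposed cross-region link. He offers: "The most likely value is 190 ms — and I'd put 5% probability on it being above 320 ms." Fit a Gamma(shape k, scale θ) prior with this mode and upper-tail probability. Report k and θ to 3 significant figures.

Gamma(k,θ) with k>1 has mode (k−1)θ, so θ = 190/(k−1).
Need P(X < 320) = 0.95 with θ tied to k this way. Start at k = 2, θ = 190: P(X<320) ≈ 0.502.
Too low — raise k to concentrate. Iterating converges to k ≈ 11.3.
Then θ = 190/(11.3−1) ≈ 18.5.

k ≈ 11.3, θ ≈ 18.5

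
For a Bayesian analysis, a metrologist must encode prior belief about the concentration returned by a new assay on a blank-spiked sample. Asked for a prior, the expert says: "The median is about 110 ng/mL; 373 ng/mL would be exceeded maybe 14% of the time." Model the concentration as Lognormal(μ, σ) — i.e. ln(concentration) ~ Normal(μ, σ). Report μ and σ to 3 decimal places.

If T ~ Lognormal(μ,σ) then ln T ~ Normal(μ,σ), so the p-quantile of ln T is μ + z_p·σ.
ln(110) = 4.7 and ln(373) = 5.922; z_{0.5} = 0, z_{0.86} = 1.08.
σ = (5.922 − 4.7)/(1.08 − (0)) = 1.130.
μ = 4.7 − (0)·1.130 = 4.700.

μ ≈ 4.700, σ ≈ 1.130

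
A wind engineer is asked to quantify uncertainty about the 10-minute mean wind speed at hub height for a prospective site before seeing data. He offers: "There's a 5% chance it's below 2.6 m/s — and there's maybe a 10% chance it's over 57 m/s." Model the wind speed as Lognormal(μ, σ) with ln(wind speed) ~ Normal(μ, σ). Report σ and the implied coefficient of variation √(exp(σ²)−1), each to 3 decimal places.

σ ≈ 1.055, CV ≈ 1.430

If T ~ Lognormal(μ,σ) then ln T ~ Normal(μ,σ), so the p-quantile of ln T is μ + z_p·σ.
ln(2.6) = 0.9555 and ln(57) = 4.043; z_{0.05} = -1.645, z_{0.9} = 1.282.
σ = (4.043 − 0.9555)/(1.282 − (-1.645)) = 1.055.
μ = 0.9555 − (-1.645)·1.055 = 2.691.
CV = √(exp(σ²)−1) = √(exp(1.1132)−1) = 1.430.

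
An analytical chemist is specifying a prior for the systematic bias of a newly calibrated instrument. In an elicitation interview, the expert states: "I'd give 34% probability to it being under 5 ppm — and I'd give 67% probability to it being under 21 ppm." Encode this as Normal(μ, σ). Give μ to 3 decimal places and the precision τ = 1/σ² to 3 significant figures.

μ = 12.742, τ = 0.00284

The p-quantile of Normal(μ,σ) is μ + z_p·σ, with z_{0.34} = -0.4125 and z_{0.67} = 0.4399.
Eliminate σ: μ = (z₂·x₁ − z₁·x₂)/(z₂ − z₁) = (0.4399·5 − (-0.4125)·21)/0.8524 = 12.742.
Then σ = (x₂ − x₁)/(z₂ − z₁) = (21 − 5)/0.8524 = 18.771.
Precision τ = 1/σ² = 1/18.77² = 0.00284.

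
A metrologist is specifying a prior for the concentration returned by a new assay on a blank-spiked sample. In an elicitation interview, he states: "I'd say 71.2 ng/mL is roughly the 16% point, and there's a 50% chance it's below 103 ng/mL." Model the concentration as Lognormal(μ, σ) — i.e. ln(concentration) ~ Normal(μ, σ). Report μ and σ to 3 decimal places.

If T ~ Lognormal(μ,σ) then ln T ~ Normal(μ,σ), so the p-quantile of ln T is μ + z_p·σ.
ln(71.2) = 4.265 and ln(103) = 4.635; z_{0.16} = -0.9945, z_{0.5} = 0.
σ = (4.635 − 4.265)/(0 − (-0.9945)) = 0.371.
μ = 4.265 − (-0.9945)·0.371 = 4.635.

μ ≈ 4.635, σ ≈ 0.371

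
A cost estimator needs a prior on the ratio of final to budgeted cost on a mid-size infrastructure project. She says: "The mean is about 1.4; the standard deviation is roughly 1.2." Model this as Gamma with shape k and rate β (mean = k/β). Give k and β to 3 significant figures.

For Gamma(k, rate β): mean = k/β, variance = k/β², so CV = 1/√k.
CV = SD/mean = 1.2/1.4 = 0.8571, hence k = 1/CV² = 1.36.
Then β = k/mean = 1.36/1.4 = 0.972.

k ≈ 1.36, β ≈ 0.972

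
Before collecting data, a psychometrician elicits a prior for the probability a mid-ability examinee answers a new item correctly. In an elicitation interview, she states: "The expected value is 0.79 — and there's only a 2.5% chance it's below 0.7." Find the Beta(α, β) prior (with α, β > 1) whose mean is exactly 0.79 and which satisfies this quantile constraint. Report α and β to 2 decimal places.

α ≈ 70.23, β ≈ 18.67

With mean 0.79 fixed, write α = 0.79s, β = 0.21s where s = α+β.
Need P(θ < 0.7) = 0.025 under Beta(0.79s, 0.21s). Normal approximation: (q−m)/√(m(1−m)/s) ≈ z_{0.025} = -1.96, so s ≈ 0.79·0.21·(-1.96)²/(0.7−0.79)² = 78.7.
At s = 78.7: P(θ<0.7) ≈ 0.032. Adjusting to match 0.025 gives s ≈ 88.90.
So α = 0.79·88.90 ≈ 70.23, β = 0.21·88.90 ≈ 18.67.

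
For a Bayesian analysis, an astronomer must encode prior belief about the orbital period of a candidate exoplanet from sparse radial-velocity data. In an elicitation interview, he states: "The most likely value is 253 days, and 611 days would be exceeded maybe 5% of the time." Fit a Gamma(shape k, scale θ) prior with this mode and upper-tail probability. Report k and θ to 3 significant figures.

k ≈ 4.51, θ ≈ 72.1

Gamma(k,θ) with k>1 has mode (k−1)θ, so θ = 253/(k−1).
Need P(X < 611) = 0.95 with θ tied to k this way. Start at k = 2, θ = 253: P(X<611) ≈ 0.695.
Too low — raise k to concentrate. Iterating converges to k ≈ 4.51.
Then θ = 253/(4.51−1) ≈ 72.1.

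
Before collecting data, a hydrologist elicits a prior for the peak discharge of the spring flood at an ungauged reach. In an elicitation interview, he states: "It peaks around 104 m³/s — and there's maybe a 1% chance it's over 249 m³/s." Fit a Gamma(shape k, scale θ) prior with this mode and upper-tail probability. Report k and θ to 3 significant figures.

k ≈ 7.22, θ ≈ 16.7

Gamma(k,θ) with k>1 has mode (k−1)θ, so θ = 104/(k−1).
Need P(X < 249) = 0.99 with θ tied to k this way. Start at k = 2, θ = 104: P(X<249) ≈ 0.690.
Too low — raise k to concentrate. Iterating converges to k ≈ 7.22.
Then θ = 104/(7.22−1) ≈ 16.7.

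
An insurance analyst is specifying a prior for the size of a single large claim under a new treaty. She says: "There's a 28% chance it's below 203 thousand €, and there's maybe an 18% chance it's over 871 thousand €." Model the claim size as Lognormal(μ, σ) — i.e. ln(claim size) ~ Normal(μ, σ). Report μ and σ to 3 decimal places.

If T ~ Lognormal(μ,σ) then ln T ~ Normal(μ,σ), so the p-quantile of ln T is μ + z_p·σ.
ln(203) = 5.313 and ln(871) = 6.77; z_{0.28} = -0.5828, z_{0.82} = 0.9154.
σ = (6.77 − 5.313)/(0.9154 − (-0.5828)) = 0.972.
μ = 5.313 − (-0.5828)·0.972 = 5.880.

μ ≈ 5.880, σ ≈ 0.972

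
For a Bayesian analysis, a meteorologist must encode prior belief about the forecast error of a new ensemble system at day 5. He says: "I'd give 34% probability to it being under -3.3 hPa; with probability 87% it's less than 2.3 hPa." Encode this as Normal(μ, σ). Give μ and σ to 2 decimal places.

μ = -1.80, σ = 3.64

For Normal(μ,σ), the p-quantile is μ + z_p·σ. Here z_{0.34} = -0.4125, z_{0.87} = 1.126.
So -3.3 = μ − 0.4125σ and 2.3 = μ + 1.126σ.
Subtracting: σ = (2.3 − -3.3)/(1.126 − (-0.4125)) = 3.64.
Then μ = -3.3 − (-0.4125)·3.64 = -1.80.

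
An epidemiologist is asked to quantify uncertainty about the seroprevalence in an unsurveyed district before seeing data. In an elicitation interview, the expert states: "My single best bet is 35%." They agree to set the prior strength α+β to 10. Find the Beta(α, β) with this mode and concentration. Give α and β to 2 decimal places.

For α,β > 1 the Beta mode is (α−1)/(α+β−2). With α+β = 10, the mode is (α−1)/8.
Set (α−1)/8 = 0.35 → α = 1 + 0.35·8 = 3.80.
β = 10 − α = 6.20.

α = 3.80, β = 6.20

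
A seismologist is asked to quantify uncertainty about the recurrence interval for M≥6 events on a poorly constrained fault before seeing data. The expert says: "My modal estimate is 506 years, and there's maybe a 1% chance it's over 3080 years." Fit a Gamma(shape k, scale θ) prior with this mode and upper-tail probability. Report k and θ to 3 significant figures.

Gamma(k,θ) with k>1 has mode (k−1)θ, so θ = 506/(k−1).
Need P(X < 3080) = 0.99 with θ tied to k this way. Start at k = 2, θ = 506: P(X<3080) ≈ 0.984.
Too low — raise k to concentrate. Iterating converges to k ≈ 2.13.
Then θ = 506/(2.13−1) ≈ 448.

k ≈ 2.13, θ ≈ 448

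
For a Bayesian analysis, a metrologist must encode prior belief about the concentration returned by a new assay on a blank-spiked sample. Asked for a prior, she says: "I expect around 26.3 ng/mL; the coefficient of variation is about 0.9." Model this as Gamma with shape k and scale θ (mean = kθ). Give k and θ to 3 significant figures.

For Gamma(k, scale θ): mean = kθ, variance = kθ², so CV = 1/√k.
CV = 0.9, hence k = 1/CV² = 1.23.
Then θ = mean/k = 26.3/1.23 = 21.3.

k ≈ 1.23, θ ≈ 21.3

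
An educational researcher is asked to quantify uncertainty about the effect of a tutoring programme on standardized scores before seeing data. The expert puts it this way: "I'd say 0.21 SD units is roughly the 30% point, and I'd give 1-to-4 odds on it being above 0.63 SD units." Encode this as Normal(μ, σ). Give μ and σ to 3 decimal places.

The p-quantile of Normal(μ,σ) is μ + z_p·σ, with z_{0.3} = -0.5244 and z_{0.8} = 0.8416.
Eliminate σ: μ = (z₂·x₁ − z₁·x₂)/(z₂ − z₁) = (0.8416·0.21 − (-0.5244)·0.63)/1.366 = 0.371.
Then σ = (x₂ − x₁)/(z₂ − z₁) = (0.63 − 0.21)/1.366 = 0.307.

μ = 0.371, σ = 0.307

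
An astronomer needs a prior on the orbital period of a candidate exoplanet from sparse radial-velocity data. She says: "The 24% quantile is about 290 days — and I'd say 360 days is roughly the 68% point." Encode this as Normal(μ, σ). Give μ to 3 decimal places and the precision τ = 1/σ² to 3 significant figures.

μ = 332.113, τ = 0.000281

The p-quantile of Normal(μ,σ) is μ + z_p·σ, with z_{0.24} = -0.7063 and z_{0.68} = 0.4677.
Eliminate σ: μ = (z₂·x₁ − z₁·x₂)/(z₂ − z₁) = (0.4677·290 − (-0.7063)·360)/1.174 = 332.113.
Then σ = (x₂ − x₁)/(z₂ − z₁) = (360 − 290)/1.174 = 59.625.
Precision τ = 1/σ² = 1/59.63² = 0.000281.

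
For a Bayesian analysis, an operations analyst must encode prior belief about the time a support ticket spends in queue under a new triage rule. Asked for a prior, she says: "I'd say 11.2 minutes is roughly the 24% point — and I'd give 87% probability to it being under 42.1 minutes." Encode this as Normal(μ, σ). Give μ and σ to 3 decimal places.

For Normal(μ,σ), the p-quantile is μ + z_p·σ. Here z_{0.24} = -0.7063, z_{0.87} = 1.126.
So 11.2 = μ − 0.7063σ and 42.1 = μ + 1.126σ.
Subtracting: σ = (42.1 − 11.2)/(1.126 − (-0.7063)) = 16.860.
Then μ = 11.2 − (-0.7063)·16.860 = 23.109.

μ = 23.109, σ = 16.860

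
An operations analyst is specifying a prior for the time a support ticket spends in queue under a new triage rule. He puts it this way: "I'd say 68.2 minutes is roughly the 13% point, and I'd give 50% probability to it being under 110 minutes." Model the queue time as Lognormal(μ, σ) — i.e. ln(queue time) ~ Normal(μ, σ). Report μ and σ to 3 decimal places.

If T ~ Lognormal(μ,σ) then ln T ~ Normal(μ,σ), so the p-quantile of ln T is μ + z_p·σ.
ln(68.2) = 4.222 and ln(110) = 4.7; z_{0.13} = -1.126, z_{0.5} = 0.
σ = (4.7 − 4.222)/(0 − (-1.126)) = 0.424.
μ = 4.222 − (-1.126)·0.424 = 4.700.

μ ≈ 4.700, σ ≈ 0.424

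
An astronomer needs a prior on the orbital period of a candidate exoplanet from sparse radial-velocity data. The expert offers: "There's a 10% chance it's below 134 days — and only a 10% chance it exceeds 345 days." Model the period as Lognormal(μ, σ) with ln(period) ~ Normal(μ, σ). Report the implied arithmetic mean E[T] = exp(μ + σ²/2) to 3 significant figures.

If T ~ Lognormal(μ,σ) then ln T ~ Normal(μ,σ), so the p-quantile of ln T is μ + z_p·σ.
ln(134) = 4.898 and ln(345) = 5.844; z_{0.1} = -1.282, z_{0.9} = 1.282.
σ = (5.844 − 4.898)/(1.282 − (-1.282)) = 0.369.
μ = 4.898 − (-1.282)·0.369 = 5.371.
E[T] = exp(μ + σ²/2) = exp(5.371 + 0.0681) = 230 days.

E[T] ≈ 230 days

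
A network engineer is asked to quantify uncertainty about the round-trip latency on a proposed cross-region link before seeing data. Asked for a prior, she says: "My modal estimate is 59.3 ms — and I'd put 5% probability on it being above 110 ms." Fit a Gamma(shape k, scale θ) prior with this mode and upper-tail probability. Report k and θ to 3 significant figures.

Gamma(k,θ) with k>1 has mode (k−1)θ, so θ = 59.3/(k−1).
Need P(X < 110) = 0.95 with θ tied to k this way. Start at k = 2, θ = 59.3: P(X<110) ≈ 0.553.
Too low — raise k to concentrate. Iterating converges to k ≈ 8.29.
Then θ = 59.3/(8.29−1) ≈ 8.13.

k ≈ 8.29, θ ≈ 8.13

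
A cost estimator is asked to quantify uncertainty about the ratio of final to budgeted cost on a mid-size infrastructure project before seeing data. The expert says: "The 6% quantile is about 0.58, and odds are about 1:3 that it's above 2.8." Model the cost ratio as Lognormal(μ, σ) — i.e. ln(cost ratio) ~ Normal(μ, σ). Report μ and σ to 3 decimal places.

If T ~ Lognormal(μ,σ) then ln T ~ Normal(μ,σ), so the p-quantile of ln T is μ + z_p·σ.
ln(0.58) = -0.5447 and ln(2.8) = 1.03; z_{0.06} = -1.555, z_{0.75} = 0.6745.
σ = (1.03 − -0.5447)/(0.6745 − (-1.555)) = 0.706.
μ = -0.5447 − (-1.555)·0.706 = 0.553.

μ ≈ 0.553, σ ≈ 0.706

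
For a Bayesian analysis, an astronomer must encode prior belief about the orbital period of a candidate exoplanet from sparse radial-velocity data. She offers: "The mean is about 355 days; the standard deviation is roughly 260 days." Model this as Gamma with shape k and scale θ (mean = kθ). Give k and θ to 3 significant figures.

For Gamma(k, scale θ): mean = kθ, variance = kθ², so CV = 1/√k.
CV = SD/mean = 260/355 = 0.7324, hence k = 1/CV² = 1.86.
Then θ = mean/k = 355/1.86 = 190.

k ≈ 1.86, θ ≈ 190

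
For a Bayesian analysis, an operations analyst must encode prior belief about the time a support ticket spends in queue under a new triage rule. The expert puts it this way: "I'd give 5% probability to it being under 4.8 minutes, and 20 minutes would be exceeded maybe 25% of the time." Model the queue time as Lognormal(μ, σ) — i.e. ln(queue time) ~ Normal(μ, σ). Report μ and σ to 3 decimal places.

μ ≈ 2.581, σ ≈ 0.615

If T ~ Lognormal(μ,σ) then ln T ~ Normal(μ,σ), so the p-quantile of ln T is μ + z_p·σ.
ln(4.8) = 1.569 and ln(20) = 2.996; z_{0.05} = -1.645, z_{0.75} = 0.6745.
σ = (2.996 − 1.569)/(0.6745 − (-1.645)) = 0.615.
μ = 1.569 − (-1.645)·0.615 = 2.581.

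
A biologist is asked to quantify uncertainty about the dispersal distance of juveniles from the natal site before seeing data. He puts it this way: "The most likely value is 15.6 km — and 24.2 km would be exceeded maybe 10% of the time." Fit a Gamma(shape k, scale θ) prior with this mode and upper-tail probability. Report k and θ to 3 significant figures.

Gamma(k,θ) with k>1 has mode (k−1)θ, so θ = 15.6/(k−1).
Need P(X < 24.2) = 0.9 with θ tied to k this way. Start at k = 2, θ = 15.6: P(X<24.2) ≈ 0.459.
Too low — raise k to concentrate. Iterating converges to k ≈ 10.7.
Then θ = 15.6/(10.7−1) ≈ 1.61.

k ≈ 10.7, θ ≈ 1.61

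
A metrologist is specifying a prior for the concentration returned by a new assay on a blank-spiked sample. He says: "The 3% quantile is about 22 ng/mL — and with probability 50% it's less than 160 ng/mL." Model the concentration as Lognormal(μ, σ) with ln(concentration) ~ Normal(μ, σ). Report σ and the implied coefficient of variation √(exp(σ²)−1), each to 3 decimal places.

σ ≈ 1.055, CV ≈ 1.429

If T ~ Lognormal(μ,σ) then ln T ~ Normal(μ,σ), so the p-quantile of ln T is μ + z_p·σ.
ln(22) = 3.091 and ln(160) = 5.075; z_{0.03} = -1.881, z_{0.5} = 0.
σ = (5.075 − 3.091)/(0 − (-1.881)) = 1.055.
μ = 3.091 − (-1.881)·1.055 = 5.075.
CV = √(exp(σ²)−1) = √(exp(1.1129)−1) = 1.429.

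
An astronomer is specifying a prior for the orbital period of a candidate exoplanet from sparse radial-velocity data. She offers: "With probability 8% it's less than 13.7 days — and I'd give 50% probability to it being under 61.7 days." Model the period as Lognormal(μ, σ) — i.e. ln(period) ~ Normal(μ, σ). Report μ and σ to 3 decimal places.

μ ≈ 4.122, σ ≈ 1.071

If T ~ Lognormal(μ,σ) then ln T ~ Normal(μ,σ), so the p-quantile of ln T is μ + z_p·σ.
ln(13.7) = 2.617 and ln(61.7) = 4.122; z_{0.08} = -1.405, z_{0.5} = 0.
σ = (4.122 − 2.617)/(0 − (-1.405)) = 1.071.
μ = 2.617 − (-1.405)·1.071 = 4.122.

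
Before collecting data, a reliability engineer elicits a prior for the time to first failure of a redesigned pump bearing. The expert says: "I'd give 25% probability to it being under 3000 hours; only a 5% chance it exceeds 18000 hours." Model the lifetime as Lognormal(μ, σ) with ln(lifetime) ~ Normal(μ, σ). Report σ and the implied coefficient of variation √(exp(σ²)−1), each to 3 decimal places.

If T ~ Lognormal(μ,σ) then ln T ~ Normal(μ,σ), so the p-quantile of ln T is μ + z_p·σ.
ln(3000) = 8.006 and ln(18000) = 9.798; z_{0.25} = -0.6745, z_{0.95} = 1.645.
σ = (9.798 − 8.006)/(1.645 − (-0.6745)) = 0.773.
μ = 8.006 − (-0.6745)·0.773 = 8.527.
CV = √(exp(σ²)−1) = √(exp(0.5968)−1) = 0.903.

σ ≈ 0.773, CV ≈ 0.903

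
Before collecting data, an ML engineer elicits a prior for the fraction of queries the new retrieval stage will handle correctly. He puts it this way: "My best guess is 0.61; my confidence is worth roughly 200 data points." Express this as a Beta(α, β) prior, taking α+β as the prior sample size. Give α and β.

α = 122, β = 78

Under the effective-sample-size interpretation, Beta(α, β) has prior mean α/(α+β) and prior sample size α+β.
So α+β = 200 and α/(α+β) = 0.61, giving α = 0.61·200 = 122 and β = 200 − 122 = 78.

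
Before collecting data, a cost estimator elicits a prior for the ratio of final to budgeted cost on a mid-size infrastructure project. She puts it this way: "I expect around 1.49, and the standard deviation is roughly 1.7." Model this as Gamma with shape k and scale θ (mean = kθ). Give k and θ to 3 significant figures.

k ≈ 0.768, θ ≈ 1.94

For Gamma(k, scale θ): mean = kθ, variance = kθ², so CV = 1/√k.
CV = SD/mean = 1.7/1.49 = 1.141, hence k = 1/CV² = 0.768.
Then θ = mean/k = 1.49/0.768 = 1.94.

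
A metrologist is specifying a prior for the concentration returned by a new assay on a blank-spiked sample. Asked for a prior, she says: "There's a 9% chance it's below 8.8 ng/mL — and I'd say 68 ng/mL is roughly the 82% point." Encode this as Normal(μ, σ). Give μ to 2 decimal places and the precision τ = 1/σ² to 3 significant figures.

For Normal(μ,σ), the p-quantile is μ + z_p·σ. Here z_{0.09} = -1.341, z_{0.82} = 0.9154.
So 8.8 = μ − 1.341σ and 68 = μ + 0.9154σ.
Subtracting: σ = (68 − 8.8)/(0.9154 − (-1.341)) = 26.24.
Then μ = 8.8 − (-1.341)·26.24 = 43.98.
Precision τ = 1/σ² = 1/26.24² = 0.00145.

μ = 43.98, τ = 0.00145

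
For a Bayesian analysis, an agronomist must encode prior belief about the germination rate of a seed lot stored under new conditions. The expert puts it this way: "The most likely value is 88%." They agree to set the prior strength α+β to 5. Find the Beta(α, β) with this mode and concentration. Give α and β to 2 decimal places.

For α,β > 1 the Beta mode is (α−1)/(α+β−2). With α+β = 5, the mode is (α−1)/3.
Set (α−1)/3 = 0.88 → α = 1 + 0.88·3 = 3.64.
β = 5 − α = 1.36.

α = 3.64, β = 1.36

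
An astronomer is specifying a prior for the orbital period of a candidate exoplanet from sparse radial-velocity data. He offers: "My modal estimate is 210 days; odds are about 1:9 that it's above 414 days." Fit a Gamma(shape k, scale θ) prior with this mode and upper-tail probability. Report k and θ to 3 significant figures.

Gamma(k,θ) with k>1 has mode (k−1)θ, so θ = 210/(k−1).
Need P(X < 414) = 0.9 with θ tied to k this way. Start at k = 2, θ = 210: P(X<414) ≈ 0.586.
Too low — raise k to concentrate. Iterating converges to k ≈ 5.16.
Then θ = 210/(5.16−1) ≈ 50.5.

k ≈ 5.16, θ ≈ 50.5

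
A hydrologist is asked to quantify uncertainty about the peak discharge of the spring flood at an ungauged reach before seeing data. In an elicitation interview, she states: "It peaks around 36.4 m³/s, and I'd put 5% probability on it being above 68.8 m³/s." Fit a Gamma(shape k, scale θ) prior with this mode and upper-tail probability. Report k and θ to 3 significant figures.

Gamma(k,θ) with k>1 has mode (k−1)θ, so θ = 36.4/(k−1).
Need P(X < 68.8) = 0.95 with θ tied to k this way. Start at k = 2, θ = 36.4: P(X<68.8) ≈ 0.563.
Too low — raise k to concentrate. Iterating converges to k ≈ 7.86.
Then θ = 36.4/(7.86−1) ≈ 5.31.

k ≈ 7.86, θ ≈ 5.31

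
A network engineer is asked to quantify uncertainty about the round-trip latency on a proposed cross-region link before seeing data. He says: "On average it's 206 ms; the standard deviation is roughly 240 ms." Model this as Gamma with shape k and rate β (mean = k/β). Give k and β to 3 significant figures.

k ≈ 0.737, β ≈ 0.00358

For Gamma(k, rate β): mean = k/β, variance = k/β², so CV = 1/√k.
CV = SD/mean = 240/206 = 1.165, hence k = 1/CV² = 0.737.
Then β = k/mean = 0.737/206 = 0.00358.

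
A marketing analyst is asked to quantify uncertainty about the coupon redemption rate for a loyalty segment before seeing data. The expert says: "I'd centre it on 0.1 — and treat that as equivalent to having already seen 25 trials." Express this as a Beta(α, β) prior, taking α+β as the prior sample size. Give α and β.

Under the effective-sample-size interpretation, Beta(α, β) has prior mean α/(α+β) and prior sample size α+β.
So α+β = 25 and α/(α+β) = 0.1, giving α = 0.1·25 = 2.5 and β = 25 − 2.5 = 22.5.

α = 2.5, β = 22.5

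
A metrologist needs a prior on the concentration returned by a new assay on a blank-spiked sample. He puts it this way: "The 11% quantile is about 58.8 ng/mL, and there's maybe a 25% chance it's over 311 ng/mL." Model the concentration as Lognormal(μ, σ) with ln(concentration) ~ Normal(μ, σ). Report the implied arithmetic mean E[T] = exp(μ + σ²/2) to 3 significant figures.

If T ~ Lognormal(μ,σ) then ln T ~ Normal(μ,σ), so the p-quantile of ln T is μ + z_p·σ.
ln(58.8) = 4.074 and ln(311) = 5.74; z_{0.11} = -1.227, z_{0.75} = 0.6745.
σ = (5.74 − 4.074)/(0.6745 − (-1.227)) = 0.876.
μ = 4.074 − (-1.227)·0.876 = 5.149.
E[T] = exp(μ + σ²/2) = exp(5.149 + 0.3839) = 253 ng/mL.

E[T] ≈ 253 ng/mL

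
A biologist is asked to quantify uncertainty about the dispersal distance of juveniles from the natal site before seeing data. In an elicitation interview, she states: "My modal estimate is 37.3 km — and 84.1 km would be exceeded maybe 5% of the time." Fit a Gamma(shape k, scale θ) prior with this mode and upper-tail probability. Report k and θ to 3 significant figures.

Gamma(k,θ) with k>1 has mode (k−1)θ, so θ = 37.3/(k−1).
Need P(X < 84.1) = 0.95 with θ tied to k this way. Start at k = 2, θ = 37.3: P(X<84.1) ≈ 0.659.
Too low — raise k to concentrate. Iterating converges to k ≈ 5.15.
Then θ = 37.3/(5.15−1) ≈ 8.98.

k ≈ 5.15, θ ≈ 8.98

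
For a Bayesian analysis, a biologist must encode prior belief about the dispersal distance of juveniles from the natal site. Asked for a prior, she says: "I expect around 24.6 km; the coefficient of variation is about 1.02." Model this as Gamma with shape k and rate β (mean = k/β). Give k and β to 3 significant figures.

k ≈ 0.961, β ≈ 0.0391

For Gamma(k, rate β): mean = k/β, variance = k/β², so CV = 1/√k.
CV = 1.02, hence k = 1/CV² = 0.961.
Then β = k/mean = 0.961/24.6 = 0.0391.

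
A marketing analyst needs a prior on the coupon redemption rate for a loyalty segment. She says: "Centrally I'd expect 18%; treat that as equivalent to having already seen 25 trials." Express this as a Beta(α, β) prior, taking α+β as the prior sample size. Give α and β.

α = 4.5, β = 20.5

Under the effective-sample-size interpretation, Beta(α, β) has prior mean α/(α+β) and prior sample size α+β.
So α+β = 25 and α/(α+β) = 0.18, giving α = 0.18·25 = 4.5 and β = 25 − 4.5 = 20.5.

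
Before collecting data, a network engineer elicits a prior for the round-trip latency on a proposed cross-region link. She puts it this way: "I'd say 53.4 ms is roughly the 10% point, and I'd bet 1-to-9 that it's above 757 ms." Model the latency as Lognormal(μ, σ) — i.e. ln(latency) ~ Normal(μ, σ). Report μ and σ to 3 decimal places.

If T ~ Lognormal(μ,σ) then ln T ~ Normal(μ,σ), so the p-quantile of ln T is μ + z_p·σ.
ln(53.4) = 3.978 and ln(757) = 6.629; z_{0.1} = -1.282, z_{0.9} = 1.282.
σ = (6.629 − 3.978)/(1.282 − (-1.282)) = 1.035.
μ = 3.978 − (-1.282)·1.035 = 5.304.

μ ≈ 5.304, σ ≈ 1.035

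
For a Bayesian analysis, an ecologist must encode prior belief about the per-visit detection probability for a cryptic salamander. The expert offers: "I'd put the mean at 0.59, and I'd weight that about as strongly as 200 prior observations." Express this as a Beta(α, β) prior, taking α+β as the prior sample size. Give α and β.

Under the effective-sample-size interpretation, Beta(α, β) has prior mean α/(α+β) and prior sample size α+β.
So α+β = 200 and α/(α+β) = 0.59, giving α = 0.59·200 = 118 and β = 200 − 118 = 82.

α = 118, β = 82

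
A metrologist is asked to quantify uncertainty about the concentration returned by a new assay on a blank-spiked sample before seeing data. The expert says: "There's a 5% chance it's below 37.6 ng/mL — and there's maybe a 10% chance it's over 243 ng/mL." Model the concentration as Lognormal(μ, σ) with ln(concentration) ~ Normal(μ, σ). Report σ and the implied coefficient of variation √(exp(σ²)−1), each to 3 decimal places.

If T ~ Lognormal(μ,σ) then ln T ~ Normal(μ,σ), so the p-quantile of ln T is μ + z_p·σ.
ln(37.6) = 3.627 and ln(243) = 5.493; z_{0.05} = -1.645, z_{0.9} = 1.282.
σ = (5.493 − 3.627)/(1.282 − (-1.645)) = 0.638.
μ = 3.627 − (-1.645)·0.638 = 4.676.
CV = √(exp(σ²)−1) = √(exp(0.4066)−1) = 0.708.

σ ≈ 0.638, CV ≈ 0.708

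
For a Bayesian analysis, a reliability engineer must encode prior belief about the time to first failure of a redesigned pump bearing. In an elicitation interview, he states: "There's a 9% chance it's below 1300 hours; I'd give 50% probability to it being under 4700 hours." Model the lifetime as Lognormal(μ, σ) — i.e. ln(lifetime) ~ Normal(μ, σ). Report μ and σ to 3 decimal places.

If T ~ Lognormal(μ,σ) then ln T ~ Normal(μ,σ), so the p-quantile of ln T is μ + z_p·σ.
ln(1300) = 7.17 and ln(4700) = 8.455; z_{0.09} = -1.341, z_{0.5} = 0.
σ = (8.455 − 7.17)/(0 − (-1.341)) = 0.959.
μ = 7.17 − (-1.341)·0.959 = 8.455.

μ ≈ 8.455, σ ≈ 0.959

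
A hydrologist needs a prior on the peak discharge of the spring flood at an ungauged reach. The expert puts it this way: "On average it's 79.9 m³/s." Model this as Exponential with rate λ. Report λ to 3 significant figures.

Exponential mean = 1/λ, so λ = 1/79.9 = 0.0125.

λ ≈ 0.0125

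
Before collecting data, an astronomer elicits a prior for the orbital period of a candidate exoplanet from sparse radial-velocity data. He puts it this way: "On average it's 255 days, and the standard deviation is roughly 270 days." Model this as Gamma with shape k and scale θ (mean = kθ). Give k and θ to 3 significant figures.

For Gamma(k, scale θ): mean = kθ, variance = kθ², so CV = 1/√k.
CV = SD/mean = 270/255 = 1.059, hence k = 1/CV² = 0.892.
Then θ = mean/k = 255/0.892 = 286.

k ≈ 0.892, θ ≈ 286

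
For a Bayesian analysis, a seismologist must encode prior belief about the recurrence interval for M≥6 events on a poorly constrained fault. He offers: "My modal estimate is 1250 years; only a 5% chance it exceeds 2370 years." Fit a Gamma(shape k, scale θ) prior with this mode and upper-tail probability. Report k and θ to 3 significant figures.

Gamma(k,θ) with k>1 has mode (k−1)θ, so θ = 1250/(k−1).
Need P(X < 2370) = 0.95 with θ tied to k this way. Start at k = 2, θ = 1250: P(X<2370) ≈ 0.565.
Too low — raise k to concentrate. Iterating converges to k ≈ 7.79.
Then θ = 1250/(7.79−1) ≈ 184.

k ≈ 7.79, θ ≈ 184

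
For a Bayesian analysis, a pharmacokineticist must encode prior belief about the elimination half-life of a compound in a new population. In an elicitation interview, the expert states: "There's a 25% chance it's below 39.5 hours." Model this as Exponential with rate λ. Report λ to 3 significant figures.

P(T < 39.5) = 1 − e^(−λ·39.5) = 0.25, so λ = −ln(1−0.25)/39.5 = −ln(0.75)/39.5 = 0.00728.

λ ≈ 0.00728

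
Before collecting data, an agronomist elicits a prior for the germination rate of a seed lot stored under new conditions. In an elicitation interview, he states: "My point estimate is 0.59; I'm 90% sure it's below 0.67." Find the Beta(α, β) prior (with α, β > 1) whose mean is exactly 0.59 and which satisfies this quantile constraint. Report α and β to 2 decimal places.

α ≈ 35.82, β ≈ 24.89

With mean 0.59 fixed, write α = 0.59s, β = 0.41s where s = α+β.
Need P(θ < 0.67) = 0.9 under Beta(0.59s, 0.41s). Normal approximation: (q−m)/√(m(1−m)/s) ≈ z_{0.9} = 1.28, so s ≈ 0.59·0.41·(1.28)²/(0.67−0.59)² = 62.1.
At s = 62.1: P(θ<0.67) ≈ 0.903. Adjusting to match 0.9 gives s ≈ 60.71.
So α = 0.59·60.71 ≈ 35.82, β = 0.41·60.71 ≈ 24.89.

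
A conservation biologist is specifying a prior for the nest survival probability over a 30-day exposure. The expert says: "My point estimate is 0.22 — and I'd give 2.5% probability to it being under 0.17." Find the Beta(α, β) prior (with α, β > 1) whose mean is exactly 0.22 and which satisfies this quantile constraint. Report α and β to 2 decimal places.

α ≈ 52.82, β ≈ 187.27

With mean 0.22 fixed, write α = 0.22s, β = 0.78s where s = α+β.
Need P(θ < 0.17) = 0.025 under Beta(0.22s, 0.78s). Normal approximation: (q−m)/√(m(1−m)/s) ≈ z_{0.025} = -1.96, so s ≈ 0.22·0.78·(-1.96)²/(0.17−0.22)² = 263.7.
At s = 263.7: P(θ<0.17) ≈ 0.020. Adjusting to match 0.025 gives s ≈ 240.10.
So α = 0.22·240.10 ≈ 52.82, β = 0.78·240.10 ≈ 187.27.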